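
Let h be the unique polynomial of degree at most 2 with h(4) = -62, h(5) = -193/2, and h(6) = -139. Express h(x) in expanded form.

Using the Lagrange interpolation formula with nodes 4, 5, 6:
  L_0(x) = (x - 5)(x - 6) / 2
  L_1(x) = (x - 4)(x - 6) / -1
  L_2(x) = (x - 4)(x - 5) / 2
Then h(x) = -62·L_0(x) - 193/2·L_1(x) - 139·L_2(x).
Expanding and collecting terms gives h(x) = -4x^2 + (3/2)x - 4.
Check: h(6) = -139. ✓

h(x) = -4x^2 + (3/2)x - 4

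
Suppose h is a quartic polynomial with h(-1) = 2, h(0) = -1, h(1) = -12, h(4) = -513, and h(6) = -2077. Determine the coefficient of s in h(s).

-4

Write h(s) = as^4 + bs^3 + cs^2 + ds + e. Substituting each data point gives a linear system:
  a - b + c - d + e = 2
  e = -1
  a + b + c + d + e = -12
  256a + 64b + 16c + 4d + e = -513
  1296a + 216b + 36c + 6d + e = -2077
Solving the system yields a = -1, b = -3, c = -3, d = -4, e = -1.
So h(s) = -s⁴ - 3s³ - 3s² - 4s - 1.
The coefficient of s is -4.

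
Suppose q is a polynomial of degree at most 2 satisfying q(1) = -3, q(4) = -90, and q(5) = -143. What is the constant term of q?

2

Write q(s) = as^2 + bs + c. Substituting each data point gives a linear system:
  a + b + c = -3
  16a + 4b + c = -90
  25a + 5b + c = -143
Solving the system yields a = -6, b = 1, c = 2.
So q(s) = -6s^2 + s + 2.
The constant term is 2.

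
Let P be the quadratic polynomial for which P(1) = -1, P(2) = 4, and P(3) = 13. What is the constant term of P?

Write P(s) = as^2 + bs + c. Substituting each data point gives a linear system:
  a + b + c = -1
  4a + 2b + c = 4
  9a + 3b + c = 13
Solving the system yields a = 2, b = -1, c = -2.
So P(s) = 2s^2 - s - 2.
The constant term is -2.

-2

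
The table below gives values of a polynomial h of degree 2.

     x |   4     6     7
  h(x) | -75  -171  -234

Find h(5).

Using the Lagrange interpolation formula with nodes 4, 6, 7:
  L_0(x) = (x - 6)(x - 7) / 6
  L_1(x) = (x - 4)(x - 7) / -2
  L_2(x) = (x - 4)(x - 6) / 3
Then h(x) = -75·L_0(x) - 171·L_1(x) - 234·L_2(x).
Expanding and collecting terms gives h(x) = -5x^2 + 2x - 3.
Evaluating at x = 5: h(5) = -118.

-118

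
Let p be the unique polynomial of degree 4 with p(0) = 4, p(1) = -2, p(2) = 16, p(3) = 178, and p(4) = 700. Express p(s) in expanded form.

Write p(s) = as^4 + bs^3 + cs^2 + ds + e. Substituting each data point gives a linear system:
  e = 4
  a + b + c + d + e = -2
  16a + 8b + 4c + 2d + e = 16
  81a + 27b + 9c + 3d + e = 178
  256a + 64b + 16c + 4d + e = 700
Solving the system yields a = 4, b = -4, c = -4, d = -2, e = 4.
So p(s) = 4s⁴ - 4s³ - 4s² - 2s + 4.
Check: p(2) = 16. ✓

p(s) = 4s^4 - 4s^3 - 4s^2 - 2s + 4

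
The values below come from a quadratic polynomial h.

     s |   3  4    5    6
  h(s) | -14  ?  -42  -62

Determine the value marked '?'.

-26

The 3 known points determine the degree-2 polynomial uniquely.
Write h(s) = as^2 + bs + c. Substituting each data point gives a linear system:
  9a + 3b + c = -14
  25a + 5b + c = -42
  36a + 6b + c = -62
Solving the system yields a = -2, b = 2, c = -2.
So h(s) = -2s^2 + 2s - 2.
Then h(4) = -26.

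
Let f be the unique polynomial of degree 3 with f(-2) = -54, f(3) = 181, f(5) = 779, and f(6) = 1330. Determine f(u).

Using the Lagrange interpolation formula with nodes -2, 3, 5, 6:
  L_0(u) = (u - 3)(u - 5)(u - 6) / -280
  L_1(u) = (u + 2)(u - 5)(u - 6) / 30
  L_2(u) = (u + 2)(u - 3)(u - 6) / -14
  L_3(u) = (u + 2)(u - 3)(u - 5) / 24
Then f(u) = -54·L_0(u) + 181·L_1(u) + 779·L_2(u) + 1330·L_3(u).
Expanding and collecting terms gives f(u) = 6u^3 + 5u + 4.
Check: f(5) = 779. ✓

f(u) = 6u^3 + 5u + 4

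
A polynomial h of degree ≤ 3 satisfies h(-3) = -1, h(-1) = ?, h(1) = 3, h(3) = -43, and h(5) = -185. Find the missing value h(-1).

1

The 4 known points determine the degree-3 polynomial uniquely.
Write h(t) = at^3 + bt^2 + ct + d. Substituting each data point gives a linear system:
  -27a + 9b - 3c + d = -1
  a + b + c + d = 3
  27a + 9b + 3c + d = -43
  125a + 25b + 5c + d = -185
Solving the system yields a = -1, b = -3, c = 2, d = 5.
So h(t) = -t^3 - 3t^2 + 2t + 5.
Then h(-1) = 1.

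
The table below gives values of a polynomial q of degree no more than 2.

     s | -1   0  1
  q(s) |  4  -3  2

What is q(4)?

89

Forward differences of the values at s = -1, 0, 1:
  q  : 4  -3  2
  Δ  : -7  5
  Δ^2: 12
The second differences are constant, confirming degree 2.
Interpolating (Newton forward form) and evaluating at s = 4 gives q(4) = 89.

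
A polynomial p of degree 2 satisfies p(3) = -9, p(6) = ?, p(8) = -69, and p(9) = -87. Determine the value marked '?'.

The 3 known points determine the degree-2 polynomial uniquely.
Write p(x) = ax^2 + bx + c. Substituting each data point gives a linear system:
  9a + 3b + c = -9
  64a + 8b + c = -69
  81a + 9b + c = -87
Solving the system yields a = -1, b = -1, c = 3.
So p(x) = -x^2 - x + 3.
Then p(6) = -39.

-39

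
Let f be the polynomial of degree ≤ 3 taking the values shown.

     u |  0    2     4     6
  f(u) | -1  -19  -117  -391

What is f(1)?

Using the Lagrange interpolation formula with nodes 0, 2, 4, 6:
  L_0(u) = (u - 2)(u - 4)(u - 6) / -48
  L_1(u) = u(u - 4)(u - 6) / 16
  L_2(u) = u(u - 2)(u - 6) / -16
  L_3(u) = u(u - 2)(u - 4) / 48
Then f(u) = -1·L_0(u) - 19·L_1(u) - 117·L_2(u) - 391·L_3(u).
Expanding and collecting terms gives f(u) = -2u^3 + 2u^2 - 5u - 1.
Evaluating at u = 1: f(1) = -6.

-6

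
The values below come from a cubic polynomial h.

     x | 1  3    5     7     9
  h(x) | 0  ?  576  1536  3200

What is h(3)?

128

The 4 known points determine the degree-3 polynomial uniquely.
Write h(x) = ax^3 + bx^2 + cx + d. Substituting each data point gives a linear system:
  a + b + c + d = 0
  125a + 25b + 5c + d = 576
  343a + 49b + 7c + d = 1536
  729a + 81b + 9c + d = 3200
Solving the system yields a = 4, b = 4, c = -4, d = -4.
So h(x) = 4x³ + 4x² - 4x - 4.
Then h(3) = 128.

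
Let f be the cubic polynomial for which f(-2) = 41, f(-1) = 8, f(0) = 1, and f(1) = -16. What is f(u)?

f(u) = -6u^3 - 5u^2 - 6u + 1

Using the Lagrange interpolation formula with nodes -2, -1, 0, 1:
  L_0(u) = (u + 1)u(u - 1) / -6
  L_1(u) = (u + 2)u(u - 1) / 2
  L_2(u) = (u + 2)(u + 1)(u - 1) / -2
  L_3(u) = (u + 2)(u + 1)u / 6
Then f(u) = 41·L_0(u) + 8·L_1(u) + 1·L_2(u) - 16·L_3(u).
Expanding and collecting terms gives f(u) = -6u³ - 5u² - 6u + 1.
Check: f(1) = -16. ✓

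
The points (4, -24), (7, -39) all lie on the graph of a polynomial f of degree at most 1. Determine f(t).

f(t) = -5t - 4

Write f(t) = at + b. Substituting each data point gives a linear system:
  4a + b = -24
  7a + b = -39
Solving the system yields a = -5, b = -4.
So f(t) = -5t - 4.
Check: f(7) = -39. ✓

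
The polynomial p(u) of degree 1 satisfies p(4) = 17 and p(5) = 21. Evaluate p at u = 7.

29

Using the Lagrange interpolation formula with nodes 4, 5:
  L_0(u) = (u - 5) / -1
  L_1(u) = (u - 4) / 1
Then p(u) = 17·L_0(u) + 21·L_1(u).
Expanding and collecting terms gives p(u) = 4u + 1.
Evaluating at u = 7: p(7) = 29.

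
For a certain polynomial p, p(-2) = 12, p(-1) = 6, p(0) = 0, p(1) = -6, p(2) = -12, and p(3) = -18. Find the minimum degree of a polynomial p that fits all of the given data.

1

Forward differences of the values at t = -2, -1, 0, 1, 2, 3:
  p  : 12  6  0  -6  -12  -18
  Δ  : -6  -6  -6  -6  -6
  Δ^2: 0  0  0  0
  Δ^3: 0  0  0
  Δ^4: 0  0
  Δ^5: 0
The first differences are constant (-6) and nonzero, while all higher differences vanish, so the minimal degree is 1.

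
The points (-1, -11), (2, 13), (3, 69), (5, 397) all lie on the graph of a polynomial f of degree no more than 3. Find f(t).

f(t) = 4t^3 - 4t^2 - 3

Using the Lagrange interpolation formula with nodes -1, 2, 3, 5:
  L_0(t) = (t - 2)(t - 3)(t - 5) / -72
  L_1(t) = (t + 1)(t - 3)(t - 5) / 9
  L_2(t) = (t + 1)(t - 2)(t - 5) / -8
  L_3(t) = (t + 1)(t - 2)(t - 3) / 36
Then f(t) = -11·L_0(t) + 13·L_1(t) + 69·L_2(t) + 397·L_3(t).
Expanding and collecting terms gives f(t) = 4t³ - 4t² - 3.
Check: f(-1) = -11. ✓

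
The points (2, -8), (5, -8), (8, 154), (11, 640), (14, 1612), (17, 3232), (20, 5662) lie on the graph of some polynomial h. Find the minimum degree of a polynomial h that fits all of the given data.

Forward differences of the values at s = 2, 5, 8, 11, 14, 17, 20:
  h  : -8  -8  154  640  1612  3232  5662
  Δ  : 0  162  486  972  1620  2430
  Δ^2: 162  324  486  648  810
  Δ^3: 162  162  162  162
  Δ^4: 0  0  0
  Δ^5: 0  0
  Δ^6: 0
The third differences are constant (162) and nonzero, while all higher differences vanish, so the minimal degree is 3.

3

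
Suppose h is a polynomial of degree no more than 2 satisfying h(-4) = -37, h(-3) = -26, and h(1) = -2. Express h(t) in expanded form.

h(t) = -t^2 + 4t - 5

Using the Lagrange interpolation formula with nodes -4, -3, 1:
  L_0(t) = (t + 3)(t - 1) / 5
  L_1(t) = (t + 4)(t - 1) / -4
  L_2(t) = (t + 4)(t + 3) / 20
Then h(t) = -37·L_0(t) - 26·L_1(t) - 2·L_2(t).
Expanding and collecting terms gives h(t) = -t² + 4t - 5.
Check: h(-3) = -26. ✓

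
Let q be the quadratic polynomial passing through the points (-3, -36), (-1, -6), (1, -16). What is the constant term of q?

-6

Write q(x) = ax^2 + bx + c. Substituting each data point gives a linear system:
  9a - 3b + c = -36
  a - b + c = -6
  a + b + c = -16
Solving the system yields a = -5, b = -5, c = -6.
So q(x) = -5x² - 5x - 6.
The constant term is -6.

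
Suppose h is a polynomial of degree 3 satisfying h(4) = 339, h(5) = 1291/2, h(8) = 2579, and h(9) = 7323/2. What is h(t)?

h(t) = 5t^3 - (1/2)t^2 + 6t + 3

Using the Lagrange interpolation formula with nodes 4, 5, 8, 9:
  L_0(t) = (t - 5)(t - 8)(t - 9) / -20
  L_1(t) = (t - 4)(t - 8)(t - 9) / 12
  L_2(t) = (t - 4)(t - 5)(t - 9) / -12
  L_3(t) = (t - 4)(t - 5)(t - 8) / 20
Then h(t) = 339·L_0(t) + 1291/2·L_1(t) + 2579·L_2(t) + 7323/2·L_3(t).
Expanding and collecting terms gives h(t) = 5t^3 - (1/2)t^2 + 6t + 3.
Check: h(9) = 7323/2. ✓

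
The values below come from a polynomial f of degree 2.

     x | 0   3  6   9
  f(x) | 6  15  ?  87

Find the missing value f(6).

42

On equispaced nodes a degree-2 polynomial has vanishing third forward difference, so
  - f(0) + 3·f(3) - 3·f(6) + f(9) = 0.
Substituting the known values and solving for f(6):
  -3·f(6) = -126
  f(6) = 42.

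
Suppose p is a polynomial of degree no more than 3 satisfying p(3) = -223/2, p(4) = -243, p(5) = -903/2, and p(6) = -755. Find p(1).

Using the Lagrange interpolation formula with nodes 3, 4, 5, 6:
  L_0(t) = (t - 4)(t - 5)(t - 6) / -6
  L_1(t) = (t - 3)(t - 5)(t - 6) / 2
  L_2(t) = (t - 3)(t - 4)(t - 6) / -2
  L_3(t) = (t - 3)(t - 4)(t - 5) / 6
Then p(t) = -223/2·L_0(t) - 243·L_1(t) - 903/2·L_2(t) - 755·L_3(t).
Expanding and collecting terms gives p(t) = -3t^3 - (5/2)t^2 - 3t + 1.
Evaluating at t = 1: p(1) = -15/2.

-15/2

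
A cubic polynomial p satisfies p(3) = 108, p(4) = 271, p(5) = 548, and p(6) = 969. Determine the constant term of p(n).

Write p(n) = an^3 + bn^2 + cn + d. Substituting each data point gives a linear system:
  27a + 9b + 3c + d = 108
  64a + 16b + 4c + d = 271
  125a + 25b + 5c + d = 548
  216a + 36b + 6c + d = 969
Solving the system yields a = 5, b = -3, c = -1, d = 3.
So p(n) = 5n³ - 3n² - n + 3.
The constant term is 3.

3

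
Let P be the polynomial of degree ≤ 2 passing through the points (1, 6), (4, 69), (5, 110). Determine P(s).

P(s) = 5s^2 - 4s + 5

Using the Lagrange interpolation formula with nodes 1, 4, 5:
  L_0(s) = (s - 4)(s - 5) / 12
  L_1(s) = (s - 1)(s - 5) / -3
  L_2(s) = (s - 1)(s - 4) / 4
Then P(s) = 6·L_0(s) + 69·L_1(s) + 110·L_2(s).
Expanding and collecting terms gives P(s) = 5s² - 4s + 5.
Check: P(5) = 110. ✓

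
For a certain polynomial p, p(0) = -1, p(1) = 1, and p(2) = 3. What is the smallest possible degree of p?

1

Forward differences of the values at s = 0, 1, 2:
  p  : -1  1  3
  Δ  : 2  2
  Δ^2: 0
The first differences are constant (2) and nonzero, while all higher differences vanish, so the minimal degree is 1.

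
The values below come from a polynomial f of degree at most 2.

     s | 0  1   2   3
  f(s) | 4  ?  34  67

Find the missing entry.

The 3 known points determine the degree-2 polynomial uniquely.
Write f(s) = as^2 + bs + c. Substituting each data point gives a linear system:
  c = 4
  4a + 2b + c = 34
  9a + 3b + c = 67
Solving the system yields a = 6, b = 3, c = 4.
So f(s) = 6s^2 + 3s + 4.
Then f(1) = 13.

13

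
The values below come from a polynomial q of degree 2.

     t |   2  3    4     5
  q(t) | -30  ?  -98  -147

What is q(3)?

-59

On equispaced nodes a degree-2 polynomial has vanishing third forward difference, so
  - q(2) + 3·q(3) - 3·q(4) + q(5) = 0.
Substituting the known values and solving for q(3):
  3·q(3) = -177
  q(3) = -59.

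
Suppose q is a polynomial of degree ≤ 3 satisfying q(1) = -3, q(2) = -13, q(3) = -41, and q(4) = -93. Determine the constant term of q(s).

Write q(s) = as^3 + bs^2 + cs + d. Substituting each data point gives a linear system:
  a + b + c + d = -3
  8a + 4b + 2c + d = -13
  27a + 9b + 3c + d = -41
  64a + 16b + 4c + d = -93
Solving the system yields a = -1, b = -3, c = 6, d = -5.
So q(s) = -s^3 - 3s^2 + 6s - 5.
The constant term is -5.

-5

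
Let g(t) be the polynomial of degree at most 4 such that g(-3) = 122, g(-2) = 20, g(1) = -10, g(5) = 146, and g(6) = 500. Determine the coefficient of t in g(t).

Write g(t) = at^4 + bt^3 + ct^2 + dt + e. Substituting each data point gives a linear system:
  81a - 27b + 9c - 3d + e = 122
  16a - 8b + 4c - 2d + e = 20
  a + b + c + d + e = -10
  625a + 125b + 25c + 5d + e = 146
  1296a + 216b + 36c + 6d + e = 500
Solving the system yields a = 1, b = -3, c = -4, d = 0, e = -4.
So g(t) = t⁴ - 3t³ - 4t² - 4.
The coefficient of t is 0.

0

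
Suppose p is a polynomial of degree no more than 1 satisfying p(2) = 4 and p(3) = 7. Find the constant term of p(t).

-2

Write p(t) = at + b. Substituting each data point gives a linear system:
  2a + b = 4
  3a + b = 7
Solving the system yields a = 3, b = -2.
So p(t) = 3t - 2.
The constant term is -2.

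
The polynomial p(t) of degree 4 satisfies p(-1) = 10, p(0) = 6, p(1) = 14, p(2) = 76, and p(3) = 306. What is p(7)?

Using the Lagrange interpolation formula with nodes -1, 0, 1, 2, 3:
  L_0(t) = t(t - 1)(t - 2)(t - 3) / 24
  L_1(t) = (t + 1)(t - 1)(t - 2)(t - 3) / -6
  L_2(t) = (t + 1)t(t - 2)(t - 3) / 4
  L_3(t) = (t + 1)t(t - 1)(t - 3) / -6
  L_4(t) = (t + 1)t(t - 1)(t - 2) / 24
Then p(t) = 10·L_0(t) + 6·L_1(t) + 14·L_2(t) + 76·L_3(t) + 306·L_4(t).
Expanding and collecting terms gives p(t) = 3t^4 + t^3 + 3t^2 + t + 6.
Evaluating at t = 7: p(7) = 7706.

7706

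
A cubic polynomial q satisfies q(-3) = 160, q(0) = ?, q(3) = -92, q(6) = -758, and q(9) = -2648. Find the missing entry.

On equispaced nodes a degree-3 polynomial has vanishing fourth forward difference, so
  q(-3) - 4·q(0) + 6·q(3) - 4·q(6) + q(9) = 0.
Substituting the known values and solving for q(0):
  -4·q(0) = 8
  q(0) = -2.

-2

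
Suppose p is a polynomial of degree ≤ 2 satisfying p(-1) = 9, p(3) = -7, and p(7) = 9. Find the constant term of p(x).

2

Write p(x) = ax^2 + bx + c. Substituting each data point gives a linear system:
  a - b + c = 9
  9a + 3b + c = -7
  49a + 7b + c = 9
Solving the system yields a = 1, b = -6, c = 2.
So p(x) = x² - 6x + 2.
The constant term is 2.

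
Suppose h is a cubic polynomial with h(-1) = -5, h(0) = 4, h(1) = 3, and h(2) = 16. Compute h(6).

Forward differences of the values at t = -1, 0, 1, 2:
  h  : -5  4  3  16
  Δ  : 9  -1  13
  Δ^2: -10  14
  Δ^3: 24
The third differences are constant, confirming degree 3.
Interpolating (Newton forward form) and evaluating at t = 6 gives h(6) = 688.

688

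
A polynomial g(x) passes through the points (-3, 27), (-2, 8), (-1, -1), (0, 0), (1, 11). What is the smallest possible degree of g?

2

Forward differences of the values at x = -3, -2, -1, 0, 1:
  g  : 27  8  -1  0  11
  Δ  : -19  -9  1  11
  Δ^2: 10  10  10
  Δ^3: 0  0
  Δ^4: 0
The second differences are constant (10) and nonzero, while all higher differences vanish, so the minimal degree is 2.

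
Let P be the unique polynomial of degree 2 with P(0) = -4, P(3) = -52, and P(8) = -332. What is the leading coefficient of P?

Write P(n) = an^2 + bn + c. Substituting each data point gives a linear system:
  c = -4
  9a + 3b + c = -52
  64a + 8b + c = -332
Solving the system yields a = -5, b = -1, c = -4.
So P(n) = -5n^2 - n - 4.
The leading coefficient is -5.

-5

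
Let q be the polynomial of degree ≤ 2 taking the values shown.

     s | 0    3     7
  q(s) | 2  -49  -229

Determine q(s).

q(s) = -4s^2 - 5s + 2

Using the Lagrange interpolation formula with nodes 0, 3, 7:
  L_0(s) = (s - 3)(s - 7) / 21
  L_1(s) = s(s - 7) / -12
  L_2(s) = s(s - 3) / 28
Then q(s) = 2·L_0(s) - 49·L_1(s) - 229·L_2(s).
Expanding and collecting terms gives q(s) = -4s^2 - 5s + 2.
Check: q(7) = -229. ✓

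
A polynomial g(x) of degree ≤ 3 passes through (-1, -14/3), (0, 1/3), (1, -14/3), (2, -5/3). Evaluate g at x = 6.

Forward differences of the values at x = -1, 0, 1, 2:
  g  : -14/3  1/3  -14/3  -5/3
  Δ  : 5  -5  3
  Δ^2: -10  8
  Δ^3: 18
The third differences are constant, confirming degree 3.
Interpolating (Newton forward form) and evaluating at x = 6 gives g(6) = 1351/3.

1351/3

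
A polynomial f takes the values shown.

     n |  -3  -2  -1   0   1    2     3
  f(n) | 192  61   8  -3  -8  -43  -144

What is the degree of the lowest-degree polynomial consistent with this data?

Forward differences of the values at n = -3, -2, -1, 0, 1, 2, 3:
  f  : 192  61  8  -3  -8  -43  -144
  Δ  : -131  -53  -11  -5  -35  -101
  Δ^2: 78  42  6  -30  -66
  Δ^3: -36  -36  -36  -36
  Δ^4: 0  0  0
  Δ^5: 0  0
  Δ^6: 0
The third differences are constant (-36) and nonzero, while all higher differences vanish, so the minimal degree is 3.

3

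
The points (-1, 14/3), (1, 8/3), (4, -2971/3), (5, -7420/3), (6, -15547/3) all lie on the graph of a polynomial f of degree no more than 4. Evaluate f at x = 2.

Using the Lagrange interpolation formula with nodes -1, 1, 4, 5, 6:
  L_0(x) = (x - 1)(x - 4)(x - 5)(x - 6) / 420
  L_1(x) = (x + 1)(x - 4)(x - 5)(x - 6) / -120
  L_2(x) = (x + 1)(x - 1)(x - 5)(x - 6) / 30
  L_3(x) = (x + 1)(x - 1)(x - 4)(x - 6) / -24
  L_4(x) = (x + 1)(x - 1)(x - 4)(x - 5) / 70
Then f(x) = 14/3·L_0(x) + 8/3·L_1(x) - 2971/3·L_2(x) - 7420/3·L_3(x) - 15547/3·L_4(x).
Expanding and collecting terms gives f(x) = -4x^4 - x^3 + 6x^2 + 5/3.
Evaluating at x = 2: f(2) = -139/3.

-139/3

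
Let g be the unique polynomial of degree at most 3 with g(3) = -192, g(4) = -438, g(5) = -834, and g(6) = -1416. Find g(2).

Write g(x) = ax^3 + bx^2 + cx + d. Substituting each data point gives a linear system:
  27a + 9b + 3c + d = -192
  64a + 16b + 4c + d = -438
  125a + 25b + 5c + d = -834
  216a + 36b + 6c + d = -1416
Solving the system yields a = -6, b = -3, c = -3, d = 6.
So g(x) = -6x^3 - 3x^2 - 3x + 6.
Then g(2) = -60.

-60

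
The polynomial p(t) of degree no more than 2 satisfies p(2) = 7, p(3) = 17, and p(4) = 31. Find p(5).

49

Forward differences of the values at t = 2, 3, 4:
  p  : 7  17  31
  Δ  : 10  14
  Δ^2: 4
The second differences are constant, confirming degree 2.
Interpolating (Newton forward form) and evaluating at t = 5 gives p(5) = 49.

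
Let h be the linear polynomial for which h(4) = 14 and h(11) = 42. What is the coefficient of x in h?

4

Write h(x) = ax + b. Substituting each data point gives a linear system:
  4a + b = 14
  11a + b = 42
Solving the system yields a = 4, b = -2.
So h(x) = 4x - 2.
The leading coefficient is 4.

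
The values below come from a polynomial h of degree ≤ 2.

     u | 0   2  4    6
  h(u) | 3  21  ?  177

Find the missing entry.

79

The 3 known points determine the degree-2 polynomial uniquely.
Write h(u) = au^2 + bu + c. Substituting each data point gives a linear system:
  c = 3
  4a + 2b + c = 21
  36a + 6b + c = 177
Solving the system yields a = 5, b = -1, c = 3.
So h(u) = 5u^2 - u + 3.
Then h(4) = 79.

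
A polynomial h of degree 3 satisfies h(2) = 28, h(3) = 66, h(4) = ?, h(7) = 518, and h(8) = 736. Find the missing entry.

The 4 known points determine the degree-3 polynomial uniquely.
Write h(x) = ax^3 + bx^2 + cx + d. Substituting each data point gives a linear system:
  8a + 4b + 2c + d = 28
  27a + 9b + 3c + d = 66
  343a + 49b + 7c + d = 518
  512a + 64b + 8c + d = 736
Solving the system yields a = 1, b = 3, c = 4, d = 0.
So h(x) = x^3 + 3x^2 + 4x.
Then h(4) = 128.

128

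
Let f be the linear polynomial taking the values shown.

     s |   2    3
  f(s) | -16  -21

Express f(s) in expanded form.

Write f(s) = as + b. Substituting each data point gives a linear system:
  2a + b = -16
  3a + b = -21
Solving the system yields a = -5, b = -6.
So f(s) = -5s - 6.
Check: f(2) = -16. ✓

f(s) = -5s - 6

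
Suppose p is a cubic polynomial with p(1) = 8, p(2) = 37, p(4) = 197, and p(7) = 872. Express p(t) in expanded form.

p(t) = 2t^3 + 3t^2 + 6t - 3

Write p(t) = at^3 + bt^2 + ct + d. Substituting each data point gives a linear system:
  a + b + c + d = 8
  8a + 4b + 2c + d = 37
  64a + 16b + 4c + d = 197
  343a + 49b + 7c + d = 872
Solving the system yields a = 2, b = 3, c = 6, d = -3.
So p(t) = 2t^3 + 3t^2 + 6t - 3.
Check: p(1) = 8. ✓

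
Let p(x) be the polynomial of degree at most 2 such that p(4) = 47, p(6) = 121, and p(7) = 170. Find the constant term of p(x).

Write p(x) = ax^2 + bx + c. Substituting each data point gives a linear system:
  16a + 4b + c = 47
  36a + 6b + c = 121
  49a + 7b + c = 170
Solving the system yields a = 4, b = -3, c = -5.
So p(x) = 4x^2 - 3x - 5.
The constant term is -5.

-5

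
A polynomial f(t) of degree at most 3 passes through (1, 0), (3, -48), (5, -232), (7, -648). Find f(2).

-13

Forward differences of the values at t = 1, 3, 5, 7:
  f  : 0  -48  -232  -648
  Δ  : -48  -184  -416
  Δ^2: -136  -232
  Δ^3: -96
The third differences are constant, confirming degree 3.
Interpolating (Newton forward form) and evaluating at t = 2 gives f(2) = -13.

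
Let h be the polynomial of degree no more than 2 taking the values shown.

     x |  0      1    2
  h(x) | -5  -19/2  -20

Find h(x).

Using the Lagrange interpolation formula with nodes 0, 1, 2:
  L_0(x) = (x - 1)(x - 2) / 2
  L_1(x) = x(x - 2) / -1
  L_2(x) = x(x - 1) / 2
Then h(x) = -5·L_0(x) - 19/2·L_1(x) - 20·L_2(x).
Expanding and collecting terms gives h(x) = -3x^2 - (3/2)x - 5.
Check: h(1) = -19/2. ✓

h(x) = -3x^2 - (3/2)x - 5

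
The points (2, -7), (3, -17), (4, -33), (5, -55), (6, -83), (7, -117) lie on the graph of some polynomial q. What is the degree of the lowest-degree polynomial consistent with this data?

Forward differences of the values at s = 2, 3, 4, 5, 6, 7:
  q  : -7  -17  -33  -55  -83  -117
  Δ  : -10  -16  -22  -28  -34
  Δ^2: -6  -6  -6  -6
  Δ^3: 0  0  0
  Δ^4: 0  0
  Δ^5: 0
The second differences are constant (-6) and nonzero, while all higher differences vanish, so the minimal degree is 2.

2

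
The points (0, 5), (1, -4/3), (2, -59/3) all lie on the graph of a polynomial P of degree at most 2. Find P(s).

Using the Lagrange interpolation formula with nodes 0, 1, 2:
  L_0(s) = (s - 1)(s - 2) / 2
  L_1(s) = s(s - 2) / -1
  L_2(s) = s(s - 1) / 2
Then P(s) = 5·L_0(s) - 4/3·L_1(s) - 59/3·L_2(s).
Expanding and collecting terms gives P(s) = -6s^2 - (1/3)s + 5.
Check: P(2) = -59/3. ✓

P(s) = -6s^2 - (1/3)s + 5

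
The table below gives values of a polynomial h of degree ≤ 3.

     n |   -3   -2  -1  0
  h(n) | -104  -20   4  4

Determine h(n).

h(n) = 6n^3 + 6n^2 + 4

Using the Lagrange interpolation formula with nodes -3, -2, -1, 0:
  L_0(n) = (n + 2)(n + 1)n / -6
  L_1(n) = (n + 3)(n + 1)n / 2
  L_2(n) = (n + 3)(n + 2)n / -2
  L_3(n) = (n + 3)(n + 2)(n + 1) / 6
Then h(n) = -104·L_0(n) - 20·L_1(n) + 4·L_2(n) + 4·L_3(n).
Expanding and collecting terms gives h(n) = 6n^3 + 6n^2 + 4.
Check: h(-3) = -104. ✓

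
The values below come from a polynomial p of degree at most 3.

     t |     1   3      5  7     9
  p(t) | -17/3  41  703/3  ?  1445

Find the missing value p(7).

2011/3

The 4 known points determine the degree-3 polynomial uniquely.
Write p(t) = at^3 + bt^2 + ct + d. Substituting each data point gives a linear system:
  a + b + c + d = -17/3
  27a + 9b + 3c + d = 41
  125a + 25b + 5c + d = 703/3
  729a + 81b + 9c + d = 1445
Solving the system yields a = 2, b = 1/3, c = -4, d = -4.
So p(t) = 2t³ + (1/3)t² - 4t - 4.
Then p(7) = 2011/3.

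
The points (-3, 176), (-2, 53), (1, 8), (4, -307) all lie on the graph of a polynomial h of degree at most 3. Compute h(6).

-1147

Write h(s) = as^3 + bs^2 + cs + d. Substituting each data point gives a linear system:
  -27a + 9b - 3c + d = 176
  -8a + 4b - 2c + d = 53
  a + b + c + d = 8
  64a + 16b + 4c + d = -307
Solving the system yields a = -6, b = 3, c = 6, d = 5.
So h(s) = -6s^3 + 3s^2 + 6s + 5.
Then h(6) = -1147.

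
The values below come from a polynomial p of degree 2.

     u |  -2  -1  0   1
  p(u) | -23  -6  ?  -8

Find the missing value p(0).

-1

The 3 known points determine the degree-2 polynomial uniquely.
Write p(u) = au^2 + bu + c. Substituting each data point gives a linear system:
  4a - 2b + c = -23
  a - b + c = -6
  a + b + c = -8
Solving the system yields a = -6, b = -1, c = -1.
So p(u) = -6u² - u - 1.
Then p(0) = -1.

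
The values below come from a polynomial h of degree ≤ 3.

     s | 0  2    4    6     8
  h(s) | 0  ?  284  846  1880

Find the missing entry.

50

The 4 known points determine the degree-3 polynomial uniquely.
Write h(s) = as^3 + bs^2 + cs + d. Substituting each data point gives a linear system:
  d = 0
  64a + 16b + 4c + d = 284
  216a + 36b + 6c + d = 846
  512a + 64b + 8c + d = 1880
Solving the system yields a = 3, b = 5, c = 3, d = 0.
So h(s) = 3s^3 + 5s^2 + 3s.
Then h(2) = 50.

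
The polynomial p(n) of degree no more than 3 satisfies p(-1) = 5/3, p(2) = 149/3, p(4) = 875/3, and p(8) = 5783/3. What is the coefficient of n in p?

Write p(n) = an^3 + bn^2 + cn + d. Substituting each data point gives a linear system:
  -a + b - c + d = 5/3
  8a + 4b + 2c + d = 149/3
  64a + 16b + 4c + d = 875/3
  512a + 64b + 8c + d = 5783/3
Solving the system yields a = 3, b = 6, c = 1, d = -1/3.
So p(n) = 3n^3 + 6n^2 + n - 1/3.
The coefficient of n is 1.

1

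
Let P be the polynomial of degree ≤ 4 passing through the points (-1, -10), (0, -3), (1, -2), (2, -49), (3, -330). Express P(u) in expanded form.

Write P(u) = au^4 + bu^3 + cu^2 + du + e. Substituting each data point gives a linear system:
  a - b + c - d + e = -10
  e = -3
  a + b + c + d + e = -2
  16a + 8b + 4c + 2d + e = -49
  81a + 27b + 9c + 3d + e = -330
Solving the system yields a = -6, b = 5, c = 3, d = -1, e = -3.
So P(u) = -6u⁴ + 5u³ + 3u² - u - 3.
Check: P(0) = -3. ✓

P(u) = -6u^4 + 5u^3 + 3u^2 - u - 3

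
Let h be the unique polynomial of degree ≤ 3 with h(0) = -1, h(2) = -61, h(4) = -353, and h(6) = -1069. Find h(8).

-2401

Using the Lagrange interpolation formula with nodes 0, 2, 4, 6:
  L_0(n) = (n - 2)(n - 4)(n - 6) / -48
  L_1(n) = n(n - 4)(n - 6) / 16
  L_2(n) = n(n - 2)(n - 6) / -16
  L_3(n) = n(n - 2)(n - 4) / 48
Then h(n) = -1·L_0(n) - 61·L_1(n) - 353·L_2(n) - 1069·L_3(n).
Expanding and collecting terms gives h(n) = -4n^3 - 5n^2 - 4n - 1.
Evaluating at n = 8: h(8) = -2401.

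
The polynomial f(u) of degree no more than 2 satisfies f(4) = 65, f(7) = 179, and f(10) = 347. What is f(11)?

415

Forward differences of the values at u = 4, 7, 10:
  f  : 65  179  347
  Δ  : 114  168
  Δ^2: 54
The second differences are constant, confirming degree 2.
Interpolating (Newton forward form) and evaluating at u = 11 gives f(11) = 415.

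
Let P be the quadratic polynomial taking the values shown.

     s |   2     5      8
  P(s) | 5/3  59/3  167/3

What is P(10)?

269/3

Write P(s) = as^2 + bs + c. Substituting each data point gives a linear system:
  4a + 2b + c = 5/3
  25a + 5b + c = 59/3
  64a + 8b + c = 167/3
Solving the system yields a = 1, b = -1, c = -1/3.
So P(s) = s² - s - 1/3.
Then P(10) = 269/3.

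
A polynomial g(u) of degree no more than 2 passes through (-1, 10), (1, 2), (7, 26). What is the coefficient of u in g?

-4

Write g(u) = au^2 + bu + c. Substituting each data point gives a linear system:
  a - b + c = 10
  a + b + c = 2
  49a + 7b + c = 26
Solving the system yields a = 1, b = -4, c = 5.
So g(u) = u^2 - 4u + 5.
The coefficient of u is -4.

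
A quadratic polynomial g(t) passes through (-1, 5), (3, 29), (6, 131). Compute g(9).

305

Write g(t) = at^2 + bt + c. Substituting each data point gives a linear system:
  a - b + c = 5
  9a + 3b + c = 29
  36a + 6b + c = 131
Solving the system yields a = 4, b = -2, c = -1.
So g(t) = 4t² - 2t - 1.
Then g(9) = 305.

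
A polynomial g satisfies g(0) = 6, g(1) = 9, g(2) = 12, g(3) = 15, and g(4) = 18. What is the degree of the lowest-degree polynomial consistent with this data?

Forward differences of the values at t = 0, 1, 2, 3, 4:
  g  : 6  9  12  15  18
  Δ  : 3  3  3  3
  Δ^2: 0  0  0
  Δ^3: 0  0
  Δ^4: 0
The first differences are constant (3) and nonzero, while all higher differences vanish, so the minimal degree is 1.

1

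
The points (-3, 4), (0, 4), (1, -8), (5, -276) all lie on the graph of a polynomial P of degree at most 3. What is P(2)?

-36

Write P(x) = ax^3 + bx^2 + cx + d. Substituting each data point gives a linear system:
  -27a + 9b - 3c + d = 4
  d = 4
  a + b + c + d = -8
  125a + 25b + 5c + d = -276
Solving the system yields a = -1, b = -5, c = -6, d = 4.
So P(x) = -x³ - 5x² - 6x + 4.
Then P(2) = -36.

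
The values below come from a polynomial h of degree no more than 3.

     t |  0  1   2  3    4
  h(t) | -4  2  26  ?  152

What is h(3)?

On equispaced nodes a degree-3 polynomial has vanishing fourth forward difference, so
  h(0) - 4·h(1) + 6·h(2) - 4·h(3) + h(4) = 0.
Substituting the known values and solving for h(3):
  -4·h(3) = -296
  h(3) = 74.

74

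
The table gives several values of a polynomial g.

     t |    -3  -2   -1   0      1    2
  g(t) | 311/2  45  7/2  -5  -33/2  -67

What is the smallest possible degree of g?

3

Forward differences of the values at t = -3, -2, -1, 0, 1, 2:
  g  : 311/2  45  7/2  -5  -33/2  -67
  Δ  : -221/2  -83/2  -17/2  -23/2  -101/2
  Δ^2: 69  33  -3  -39
  Δ^3: -36  -36  -36
  Δ^4: 0  0
  Δ^5: 0
The third differences are constant (-36) and nonzero, while all higher differences vanish, so the minimal degree is 3.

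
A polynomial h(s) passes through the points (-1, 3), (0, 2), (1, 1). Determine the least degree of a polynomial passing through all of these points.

Forward differences of the values at s = -1, 0, 1:
  h  : 3  2  1
  Δ  : -1  -1
  Δ^2: 0
The first differences are constant (-1) and nonzero, while all higher differences vanish, so the minimal degree is 1.

1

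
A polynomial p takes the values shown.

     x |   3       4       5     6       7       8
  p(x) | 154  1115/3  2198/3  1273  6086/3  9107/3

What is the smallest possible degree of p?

3

Forward differences of the values at x = 3, 4, 5, 6, 7, 8:
  p  : 154  1115/3  2198/3  1273  6086/3  9107/3
  Δ  : 653/3  361  1621/3  2267/3  1007
  Δ^2: 430/3  538/3  646/3  754/3
  Δ^3: 36  36  36
  Δ^4: 0  0
  Δ^5: 0
The third differences are constant (36) and nonzero, while all higher differences vanish, so the minimal degree is 3.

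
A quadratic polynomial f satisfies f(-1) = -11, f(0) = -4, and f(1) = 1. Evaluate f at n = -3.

-31

Using the Lagrange interpolation formula with nodes -1, 0, 1:
  L_0(n) = n(n - 1) / 2
  L_1(n) = (n + 1)(n - 1) / -1
  L_2(n) = (n + 1)n / 2
Then f(n) = -11·L_0(n) - 4·L_1(n) + 1·L_2(n).
Expanding and collecting terms gives f(n) = -n^2 + 6n - 4.
Evaluating at n = -3: f(-3) = -31.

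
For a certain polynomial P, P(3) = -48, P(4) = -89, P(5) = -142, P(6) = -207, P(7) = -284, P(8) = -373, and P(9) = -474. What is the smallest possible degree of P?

2

Forward differences of the values at x = 3, 4, 5, 6, 7, 8, 9:
  P  : -48  -89  -142  -207  -284  -373  -474
  Δ  : -41  -53  -65  -77  -89  -101
  Δ^2: -12  -12  -12  -12  -12
  Δ^3: 0  0  0  0
  Δ^4: 0  0  0
  Δ^5: 0  0
  Δ^6: 0
The second differences are constant (-12) and nonzero, while all higher differences vanish, so the minimal degree is 2.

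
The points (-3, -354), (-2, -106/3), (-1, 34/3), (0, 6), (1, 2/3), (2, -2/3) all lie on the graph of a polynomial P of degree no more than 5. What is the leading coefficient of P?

1

Write P(x) = ax^5 + bx^4 + cx^3 + dx^2 + ex + k. Substituting each data point gives a linear system:
  -243a + 81b - 27c + 9d - 3e + k = -354
  -32a + 16b - 8c + 4d - 2e + k = -106/3
  -a + b - c + d - e + k = 34/3
  k = 6
  a + b + c + d + e + k = 2/3
  32a + 16b + 8c + 4d + 2e + k = -2/3
Solving the system yields a = 1, b = -2, c = -1/3, d = 2, e = -6, k = 6.
So P(x) = x^5 - 2x^4 - (1/3)x^3 + 2x^2 - 6x + 6.
The leading coefficient is 1.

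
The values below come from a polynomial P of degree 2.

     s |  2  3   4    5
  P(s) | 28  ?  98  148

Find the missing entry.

58

On equispaced nodes a degree-2 polynomial has vanishing third forward difference, so
  - P(2) + 3·P(3) - 3·P(4) + P(5) = 0.
Substituting the known values and solving for P(3):
  3·P(3) = 174
  P(3) = 58.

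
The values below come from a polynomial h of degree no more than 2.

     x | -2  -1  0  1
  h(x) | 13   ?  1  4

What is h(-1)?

4

The 3 known points determine the degree-2 polynomial uniquely.
Write h(x) = ax^2 + bx + c. Substituting each data point gives a linear system:
  4a - 2b + c = 13
  c = 1
  a + b + c = 4
Solving the system yields a = 3, b = 0, c = 1.
So h(x) = 3x^2 + 1.
Then h(-1) = 4.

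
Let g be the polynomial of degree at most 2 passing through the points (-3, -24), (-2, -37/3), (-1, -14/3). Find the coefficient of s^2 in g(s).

-2

Write g(s) = as^2 + bs + c. Substituting each data point gives a linear system:
  9a - 3b + c = -24
  4a - 2b + c = -37/3
  a - b + c = -14/3
Solving the system yields a = -2, b = 5/3, c = -1.
So g(s) = -2s² + (5/3)s - 1.
The leading coefficient is -2.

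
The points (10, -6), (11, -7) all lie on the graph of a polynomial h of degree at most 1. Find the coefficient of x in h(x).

Write h(x) = ax + b. Substituting each data point gives a linear system:
  10a + b = -6
  11a + b = -7
Solving the system yields a = -1, b = 4.
So h(x) = -x + 4.
The leading coefficient is -1.

-1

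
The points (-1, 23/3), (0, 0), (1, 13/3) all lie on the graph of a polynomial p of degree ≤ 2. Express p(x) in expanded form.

p(x) = 6x^2 - (5/3)x

Write p(x) = ax^2 + bx + c. Substituting each data point gives a linear system:
  a - b + c = 23/3
  c = 0
  a + b + c = 13/3
Solving the system yields a = 6, b = -5/3, c = 0.
So p(x) = 6x^2 - (5/3)x.
Check: p(-1) = 23/3. ✓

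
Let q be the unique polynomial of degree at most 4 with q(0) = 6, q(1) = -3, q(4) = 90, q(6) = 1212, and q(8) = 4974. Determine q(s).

Write q(s) = as^4 + bs^3 + cs^2 + ds + e. Substituting each data point gives a linear system:
  e = 6
  a + b + c + d + e = -3
  256a + 64b + 16c + 4d + e = 90
  1296a + 216b + 36c + 6d + e = 1212
  4096a + 512b + 64c + 8d + e = 4974
Solving the system yields a = 2, b = -6, c = -2, d = -3, e = 6.
So q(s) = 2s^4 - 6s^3 - 2s^2 - 3s + 6.
Check: q(0) = 6. ✓

q(s) = 2s^4 - 6s^3 - 2s^2 - 3s + 6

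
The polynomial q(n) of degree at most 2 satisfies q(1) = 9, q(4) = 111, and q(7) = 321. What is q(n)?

q(n) = 6n^2 + 4n - 1

Using the Lagrange interpolation formula with nodes 1, 4, 7:
  L_0(n) = (n - 4)(n - 7) / 18
  L_1(n) = (n - 1)(n - 7) / -9
  L_2(n) = (n - 1)(n - 4) / 18
Then q(n) = 9·L_0(n) + 111·L_1(n) + 321·L_2(n).
Expanding and collecting terms gives q(n) = 6n² + 4n - 1.
Check: q(4) = 111. ✓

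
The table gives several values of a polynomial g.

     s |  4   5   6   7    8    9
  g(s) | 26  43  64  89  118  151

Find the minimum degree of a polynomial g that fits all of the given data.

Forward differences of the values at s = 4, 5, 6, 7, 8, 9:
  g  : 26  43  64  89  118  151
  Δ  : 17  21  25  29  33
  Δ^2: 4  4  4  4
  Δ^3: 0  0  0
  Δ^4: 0  0
  Δ^5: 0
The second differences are constant (4) and nonzero, while all higher differences vanish, so the minimal degree is 2.

2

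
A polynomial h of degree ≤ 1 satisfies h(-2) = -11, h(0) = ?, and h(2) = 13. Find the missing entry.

1

On equispaced nodes a degree-1 polynomial has vanishing second forward difference, so
  h(-2) - 2·h(0) + h(2) = 0.
Substituting the known values and solving for h(0):
  -2·h(0) = -2
  h(0) = 1.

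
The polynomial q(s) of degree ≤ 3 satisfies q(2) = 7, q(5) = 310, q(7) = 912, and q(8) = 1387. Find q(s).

q(s) = 3s^3 - 2s^2 - 2s - 5

Using the Lagrange interpolation formula with nodes 2, 5, 7, 8:
  L_0(s) = (s - 5)(s - 7)(s - 8) / -90
  L_1(s) = (s - 2)(s - 7)(s - 8) / 18
  L_2(s) = (s - 2)(s - 5)(s - 8) / -10
  L_3(s) = (s - 2)(s - 5)(s - 7) / 18
Then q(s) = 7·L_0(s) + 310·L_1(s) + 912·L_2(s) + 1387·L_3(s).
Expanding and collecting terms gives q(s) = 3s^3 - 2s^2 - 2s - 5.
Check: q(7) = 912. ✓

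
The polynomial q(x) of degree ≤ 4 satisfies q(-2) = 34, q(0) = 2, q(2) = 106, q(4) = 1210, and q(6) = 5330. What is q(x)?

Using the Lagrange interpolation formula with nodes -2, 0, 2, 4, 6:
  L_0(x) = x(x - 2)(x - 4)(x - 6) / 384
  L_1(x) = (x + 2)(x - 2)(x - 4)(x - 6) / -96
  L_2(x) = (x + 2)x(x - 4)(x - 6) / 64
  L_3(x) = (x + 2)x(x - 2)(x - 6) / -96
  L_4(x) = (x + 2)x(x - 2)(x - 4) / 384
Then q(x) = 34·L_0(x) + 2·L_1(x) + 106·L_2(x) + 1210·L_3(x) + 5330·L_4(x).
Expanding and collecting terms gives q(x) = 3x^4 + 6x^3 + 5x^2 - 6x + 2.
Check: q(6) = 5330. ✓

q(x) = 3x^4 + 6x^3 + 5x^2 - 6x + 2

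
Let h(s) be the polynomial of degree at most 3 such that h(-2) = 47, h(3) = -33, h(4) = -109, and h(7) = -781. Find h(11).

-3385

Using the Lagrange interpolation formula with nodes -2, 3, 4, 7:
  L_0(s) = (s - 3)(s - 4)(s - 7) / -270
  L_1(s) = (s + 2)(s - 4)(s - 7) / 20
  L_2(s) = (s + 2)(s - 3)(s - 7) / -18
  L_3(s) = (s + 2)(s - 3)(s - 4) / 108
Then h(s) = 47·L_0(s) - 33·L_1(s) - 109·L_2(s) - 781·L_3(s).
Expanding and collecting terms gives h(s) = -3s^3 + 5s^2 + 3.
Evaluating at s = 11: h(11) = -3385.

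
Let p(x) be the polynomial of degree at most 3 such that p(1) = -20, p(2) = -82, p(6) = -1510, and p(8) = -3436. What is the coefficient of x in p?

Write p(x) = ax^3 + bx^2 + cx + d. Substituting each data point gives a linear system:
  a + b + c + d = -20
  8a + 4b + 2c + d = -82
  216a + 36b + 6c + d = -1510
  512a + 64b + 8c + d = -3436
Solving the system yields a = -6, b = -5, c = -5, d = -4.
So p(x) = -6x³ - 5x² - 5x - 4.
The coefficient of x is -5.

-5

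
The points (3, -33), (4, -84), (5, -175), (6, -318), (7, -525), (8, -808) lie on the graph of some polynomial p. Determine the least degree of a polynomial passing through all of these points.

Forward differences of the values at u = 3, 4, 5, 6, 7, 8:
  p  : -33  -84  -175  -318  -525  -808
  Δ  : -51  -91  -143  -207  -283
  Δ^2: -40  -52  -64  -76
  Δ^3: -12  -12  -12
  Δ^4: 0  0
  Δ^5: 0
The third differences are constant (-12) and nonzero, while all higher differences vanish, so the minimal degree is 3.

3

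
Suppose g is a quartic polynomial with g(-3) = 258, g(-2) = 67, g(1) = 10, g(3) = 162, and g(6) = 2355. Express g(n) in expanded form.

g(n) = 2n^4 - 2n^3 + 5n^2 + 2n + 3

Write g(n) = an^4 + bn^3 + cn^2 + dn + e. Substituting each data point gives a linear system:
  81a - 27b + 9c - 3d + e = 258
  16a - 8b + 4c - 2d + e = 67
  a + b + c + d + e = 10
  81a + 27b + 9c + 3d + e = 162
  1296a + 216b + 36c + 6d + e = 2355
Solving the system yields a = 2, b = -2, c = 5, d = 2, e = 3.
So g(n) = 2n^4 - 2n^3 + 5n^2 + 2n + 3.
Check: g(1) = 10. ✓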